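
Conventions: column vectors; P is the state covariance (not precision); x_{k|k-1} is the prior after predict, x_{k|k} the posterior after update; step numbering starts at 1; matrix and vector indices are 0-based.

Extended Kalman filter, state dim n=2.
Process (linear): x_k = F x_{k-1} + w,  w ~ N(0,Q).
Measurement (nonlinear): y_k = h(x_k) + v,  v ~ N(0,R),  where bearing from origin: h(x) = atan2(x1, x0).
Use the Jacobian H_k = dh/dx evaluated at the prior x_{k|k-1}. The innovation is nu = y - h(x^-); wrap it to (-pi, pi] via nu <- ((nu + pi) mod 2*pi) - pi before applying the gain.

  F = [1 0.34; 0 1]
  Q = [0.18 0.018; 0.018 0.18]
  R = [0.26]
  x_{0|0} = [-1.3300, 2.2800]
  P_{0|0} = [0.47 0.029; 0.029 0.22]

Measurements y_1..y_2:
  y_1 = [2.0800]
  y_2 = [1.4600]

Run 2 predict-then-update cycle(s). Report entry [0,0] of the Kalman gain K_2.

K[0,0] = -0.8032

step 1: x^-=[-0.5548, 2.2800]  P^-=[0.6952 0.1218; 0.1218 0.4000]  H_jac=[-0.4141 -0.1008]  S=[0.3934]  K=[-0.7629; -0.2306]  nu=[0.2705]  x^+=[-0.7612, 2.2176]  P^+=[0.4662 0.0526; 0.0526 0.3791]
step 2: x^-=[-0.0072, 2.2176]  P^-=[0.7258 0.1995; 0.1995 0.5591]  H_jac=[-0.4509 -0.0015]  S=[0.4078]  K=[-0.8032; -0.2225]  nu=[-0.1140]  x^+=[0.0844, 2.2430]  P^+=[0.4627 0.1266; 0.1266 0.5389]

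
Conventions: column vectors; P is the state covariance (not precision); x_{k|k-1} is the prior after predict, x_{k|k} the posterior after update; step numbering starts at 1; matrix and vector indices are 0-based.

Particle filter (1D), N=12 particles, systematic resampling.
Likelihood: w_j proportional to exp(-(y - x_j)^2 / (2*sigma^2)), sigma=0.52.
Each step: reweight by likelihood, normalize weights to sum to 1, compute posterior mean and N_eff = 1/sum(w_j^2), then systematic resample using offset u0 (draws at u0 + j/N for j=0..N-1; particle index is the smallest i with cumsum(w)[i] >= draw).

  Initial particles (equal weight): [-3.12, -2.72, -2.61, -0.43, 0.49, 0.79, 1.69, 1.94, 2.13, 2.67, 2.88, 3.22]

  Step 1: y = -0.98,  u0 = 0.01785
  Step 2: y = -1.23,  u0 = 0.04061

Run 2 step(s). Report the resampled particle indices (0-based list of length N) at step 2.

resampled_idx = [1, 2, 3, 4, 5, 5, 6, 7, 8, 9, 10, 11]

step 1: w=[0.0003, 0.0061, 0.0122, 0.9459, 0.0304, 0.0050, 0.0000, 0.0000, 0.0000, 0.0000, 0.0000, 0.0000]  mean=-0.4373  Neff=1.1163  idx=[2, 3, 3, 3, 3, 3, 3, 3, 3, 3, 3, 3]
step 2: w=[0.0087, 0.0901, 0.0901, 0.0901, 0.0901, 0.0901, 0.0901, 0.0901, 0.0901, 0.0901, 0.0901, 0.0901]  mean=-0.4490  Neff=11.1844  idx=[1, 2, 3, 4, 5, 5, 6, 7, 8, 9, 10, 11]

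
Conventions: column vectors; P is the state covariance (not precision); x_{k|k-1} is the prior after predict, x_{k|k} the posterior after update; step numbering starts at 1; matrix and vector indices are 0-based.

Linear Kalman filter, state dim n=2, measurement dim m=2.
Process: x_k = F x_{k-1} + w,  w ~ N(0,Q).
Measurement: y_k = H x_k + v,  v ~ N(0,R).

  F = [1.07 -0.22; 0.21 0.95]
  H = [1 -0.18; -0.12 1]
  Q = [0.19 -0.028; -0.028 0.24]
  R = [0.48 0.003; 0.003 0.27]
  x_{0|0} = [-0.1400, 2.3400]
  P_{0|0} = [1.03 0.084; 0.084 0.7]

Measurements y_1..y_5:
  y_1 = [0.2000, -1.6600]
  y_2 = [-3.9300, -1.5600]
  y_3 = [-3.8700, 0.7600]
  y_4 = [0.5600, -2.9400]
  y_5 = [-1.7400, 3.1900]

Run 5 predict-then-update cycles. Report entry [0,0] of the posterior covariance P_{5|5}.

P_post[0,0] = 0.2388

step 1: x^-=[-0.6646, 2.1936]  P^-=[1.3636 0.1386; 0.1386 0.9507]  S=[1.8245 -0.1901; -0.1901 1.2070]  K=[0.7438 0.0964; 0.0639 0.7839]  nu=[1.2594, -3.9334]  x^+=[-0.1072, -0.8093]  P^+=[0.3704 0.0727; 0.0727 0.2206]
step 2: x^-=[0.0633, -0.7913]  P^-=[0.5905 0.0797; 0.0797 0.4844]  S=[1.0575 -0.0736; -0.0736 0.7438]  K=[0.5494 0.0663; 0.0376 0.6421]  nu=[-4.1357, -0.7611]  x^+=[-2.2595, -1.4356]  P^+=[0.2733 0.0523; 0.0523 0.1798]
step 3: x^-=[-2.1018, -1.8383]  P^-=[0.4870 0.0466; 0.0466 0.4352]  S=[0.9643 -0.0861; -0.0861 0.7010]  K=[0.5003 0.0446; 0.0221 0.6155]  nu=[-2.0991, 2.3461]  x^+=[-3.0473, -0.4406]  P^+=[0.2481 0.0433; 0.0433 0.1715]
step 4: x^-=[-3.1637, -1.0585]  P^-=[0.4619 0.0339; 0.0339 0.4230]  S=[0.9434 -0.0939; -0.0939 0.6915]  K=[0.4866 0.0350; 0.0158 0.6079]  nu=[3.5331, -2.2611]  x^+=[-1.5234, -2.3774]  P^+=[0.2409 0.0398; 0.0398 0.1690]
step 5: x^-=[-1.1070, -2.5784]  P^-=[0.4552 0.0294; 0.0294 0.4190]  S=[0.9382 -0.0970; -0.0970 0.6885]  K=[0.4828 0.0314; 0.0136 0.6054]  nu=[-1.0971, 5.6356]  x^+=[-1.4596, 0.8182]  P^+=[0.2388 0.0386; 0.0386 0.1681]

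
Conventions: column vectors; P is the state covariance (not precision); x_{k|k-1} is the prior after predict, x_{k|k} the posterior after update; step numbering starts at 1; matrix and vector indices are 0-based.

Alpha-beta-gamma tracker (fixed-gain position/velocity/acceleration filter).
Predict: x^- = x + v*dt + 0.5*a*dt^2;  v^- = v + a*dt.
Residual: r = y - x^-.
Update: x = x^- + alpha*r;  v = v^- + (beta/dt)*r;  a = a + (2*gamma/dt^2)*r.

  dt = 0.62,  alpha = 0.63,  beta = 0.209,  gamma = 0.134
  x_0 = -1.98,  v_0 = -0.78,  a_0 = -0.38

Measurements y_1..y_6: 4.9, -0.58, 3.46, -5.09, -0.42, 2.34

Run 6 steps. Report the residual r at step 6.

step 1: x_pred=-2.5366  r=7.4366  x^+=2.1484  v^+=1.4913  a^+=4.8048
step 2: x_pred=3.9965  r=-4.5765  x^+=1.1133  v^+=2.9275  a^+=1.6141
step 3: x_pred=3.2386  r=0.2214  x^+=3.3781  v^+=4.0028  a^+=1.7684
step 4: x_pred=6.1997  r=-11.2897  x^+=-0.9128  v^+=1.2935  a^+=-6.1027
step 5: x_pred=-1.2837  r=0.8637  x^+=-0.7396  v^+=-2.1989  a^+=-5.5005
step 6: x_pred=-3.1601  r=5.5001  x^+=0.3050  v^+=-3.7552  a^+=-1.6658

resid = 5.5001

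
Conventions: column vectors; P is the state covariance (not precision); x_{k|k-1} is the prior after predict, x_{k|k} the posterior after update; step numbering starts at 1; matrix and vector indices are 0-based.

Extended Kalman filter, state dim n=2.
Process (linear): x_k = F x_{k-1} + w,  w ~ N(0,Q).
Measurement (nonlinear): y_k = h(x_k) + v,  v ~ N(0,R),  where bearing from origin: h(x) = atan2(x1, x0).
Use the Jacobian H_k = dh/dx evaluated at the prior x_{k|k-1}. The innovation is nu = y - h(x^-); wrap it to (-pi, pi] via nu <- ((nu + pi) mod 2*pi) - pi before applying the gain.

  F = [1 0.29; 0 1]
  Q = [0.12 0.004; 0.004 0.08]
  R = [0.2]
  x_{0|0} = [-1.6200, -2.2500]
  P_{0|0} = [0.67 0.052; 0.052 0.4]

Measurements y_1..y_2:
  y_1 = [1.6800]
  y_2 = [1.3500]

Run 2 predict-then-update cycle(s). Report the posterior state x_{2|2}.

x_post = [-4.2315, -0.7900]

step 1: x^-=[-2.2725, -2.2500]  P^-=[0.8538 0.1720; 0.1720 0.4800]  H_jac=[0.2200 -0.2222]  S=[0.2482]  K=[0.6028; -0.2773]  nu=[-2.2420]  x^+=[-3.6240, -1.6284]  P^+=[0.7636 0.2135; 0.2135 0.4609]
step 2: x^-=[-4.0962, -1.6284]  P^-=[1.0462 0.3512; 0.3512 0.5409]  H_jac=[0.0838 -0.2108]  S=[0.2190]  K=[0.0623; -0.3864]  nu=[-2.1700]  x^+=[-4.2315, -0.7900]  P^+=[1.0453 0.3564; 0.3564 0.5082]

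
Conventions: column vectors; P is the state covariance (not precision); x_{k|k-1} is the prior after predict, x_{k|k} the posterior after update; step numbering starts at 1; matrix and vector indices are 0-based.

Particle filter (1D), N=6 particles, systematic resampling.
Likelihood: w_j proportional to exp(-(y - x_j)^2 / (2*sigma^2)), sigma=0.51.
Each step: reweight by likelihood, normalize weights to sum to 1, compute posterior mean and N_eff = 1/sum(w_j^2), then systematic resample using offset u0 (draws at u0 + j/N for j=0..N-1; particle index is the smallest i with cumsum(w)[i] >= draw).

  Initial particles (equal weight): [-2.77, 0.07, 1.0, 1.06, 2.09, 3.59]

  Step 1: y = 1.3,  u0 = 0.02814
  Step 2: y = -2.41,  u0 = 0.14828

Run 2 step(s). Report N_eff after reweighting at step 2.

N_eff = 4.4719

step 1: w=[0.0000, 0.0261, 0.4020, 0.4279, 0.1440, 0.0000]  mean=1.1584  Neff=2.7314  idx=[2, 2, 2, 3, 3, 4]
step 2: w=[0.2561, 0.2561, 0.2561, 0.1158, 0.1158, 0.0000]  mean=1.0139  Neff=4.4719  idx=[0, 1, 1, 2, 3, 4]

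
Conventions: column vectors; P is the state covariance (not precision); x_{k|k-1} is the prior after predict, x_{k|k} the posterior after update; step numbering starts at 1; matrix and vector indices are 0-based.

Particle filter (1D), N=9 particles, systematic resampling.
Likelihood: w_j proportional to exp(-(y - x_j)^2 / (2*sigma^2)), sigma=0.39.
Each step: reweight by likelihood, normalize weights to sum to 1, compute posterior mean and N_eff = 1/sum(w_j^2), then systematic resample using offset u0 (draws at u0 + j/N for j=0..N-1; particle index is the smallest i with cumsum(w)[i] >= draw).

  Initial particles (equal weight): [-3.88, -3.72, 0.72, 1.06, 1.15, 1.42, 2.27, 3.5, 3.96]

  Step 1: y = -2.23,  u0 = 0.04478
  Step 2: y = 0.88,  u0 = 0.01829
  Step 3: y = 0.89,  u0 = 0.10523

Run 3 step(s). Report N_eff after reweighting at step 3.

N_eff = 9.0000

step 1: w=[0.1609, 0.8391, 0.0000, 0.0000, 0.0000, 0.0000, 0.0000, 0.0000, 0.0000]  mean=-3.7457  Neff=1.3699  idx=[0, 0, 1, 1, 1, 1, 1, 1, 1]
step 2: w=[0.0010, 0.0010, 0.1426, 0.1426, 0.1426, 0.1426, 0.1426, 0.1426, 0.1426]  mean=-3.7203  Neff=7.0290  idx=[2, 2, 3, 4, 5, 6, 6, 7, 8]
step 3: w=[0.1111, 0.1111, 0.1111, 0.1111, 0.1111, 0.1111, 0.1111, 0.1111, 0.1111]  mean=-3.7200  Neff=9.0000  idx=[0, 1, 2, 3, 4, 5, 6, 7, 8]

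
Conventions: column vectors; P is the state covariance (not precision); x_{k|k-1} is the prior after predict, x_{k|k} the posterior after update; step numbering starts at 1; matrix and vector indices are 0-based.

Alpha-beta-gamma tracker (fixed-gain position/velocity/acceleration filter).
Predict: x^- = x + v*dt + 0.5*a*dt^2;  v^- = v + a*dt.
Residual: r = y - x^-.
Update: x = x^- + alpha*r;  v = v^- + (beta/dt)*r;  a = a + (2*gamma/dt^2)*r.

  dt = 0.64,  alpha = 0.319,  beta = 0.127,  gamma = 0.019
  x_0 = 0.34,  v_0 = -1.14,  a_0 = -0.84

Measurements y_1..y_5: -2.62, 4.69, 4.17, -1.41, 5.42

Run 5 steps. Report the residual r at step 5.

resid = 6.1039

step 1: x_pred=-0.5616  r=-2.0584  x^+=-1.2183  v^+=-2.0861  a^+=-1.0310
step 2: x_pred=-2.7645  r=7.4545  x^+=-0.3865  v^+=-1.2666  a^+=-0.3394
step 3: x_pred=-1.2666  r=5.4366  x^+=0.4676  v^+=-0.4050  a^+=0.1650
step 4: x_pred=0.2422  r=-1.6522  x^+=-0.2848  v^+=-0.6273  a^+=0.0117
step 5: x_pred=-0.6839  r=6.1039  x^+=1.2633  v^+=0.5915  a^+=0.5780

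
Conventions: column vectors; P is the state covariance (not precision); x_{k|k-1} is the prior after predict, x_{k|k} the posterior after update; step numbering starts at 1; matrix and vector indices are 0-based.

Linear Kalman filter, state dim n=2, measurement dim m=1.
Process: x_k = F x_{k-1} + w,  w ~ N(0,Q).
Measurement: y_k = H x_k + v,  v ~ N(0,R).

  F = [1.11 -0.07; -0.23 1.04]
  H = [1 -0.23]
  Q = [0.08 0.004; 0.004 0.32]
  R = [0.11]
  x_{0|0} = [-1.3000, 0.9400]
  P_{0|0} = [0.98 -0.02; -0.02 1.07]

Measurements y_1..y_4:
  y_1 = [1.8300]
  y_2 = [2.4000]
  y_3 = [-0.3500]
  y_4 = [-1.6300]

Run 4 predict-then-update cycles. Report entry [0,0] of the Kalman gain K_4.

step 1: x^-=[-1.5088, 1.2766]  P^-=[1.2958 -0.3475; -0.3475 1.5387]  S=[1.6471]  K=[0.8353; -0.4259]  nu=[3.6324]  x^+=[1.5252, -0.2703]  P^+=[0.1467 0.2384; 0.2384 1.2400]
step 2: x^-=[1.7119, -0.6319]  P^-=[0.2298 0.1553; 0.1553 1.5549]  S=[0.3506]  K=[0.5535; -0.5772]  nu=[0.5427]  x^+=[2.0123, -0.9451]  P^+=[0.1224 0.2673; 0.2673 1.4381]
step 3: x^-=[2.2999, -1.4458]  P^-=[0.1963 0.1809; 0.1809 1.7541]  S=[0.3158]  K=[0.4897; -0.7045]  nu=[-2.9824]  x^+=[0.8394, 0.6554]  P^+=[0.1205 0.2899; 0.2899 1.5973]
step 4: x^-=[0.8859, 0.4886]  P^-=[0.1913 0.1963; 0.1963 1.9154]  S=[0.3123]  K=[0.4679; -0.7821]  nu=[-2.4035]  x^+=[-0.2388, 2.3684]  P^+=[0.1229 0.3106; 0.3106 1.7243]

K[0,0] = 0.4679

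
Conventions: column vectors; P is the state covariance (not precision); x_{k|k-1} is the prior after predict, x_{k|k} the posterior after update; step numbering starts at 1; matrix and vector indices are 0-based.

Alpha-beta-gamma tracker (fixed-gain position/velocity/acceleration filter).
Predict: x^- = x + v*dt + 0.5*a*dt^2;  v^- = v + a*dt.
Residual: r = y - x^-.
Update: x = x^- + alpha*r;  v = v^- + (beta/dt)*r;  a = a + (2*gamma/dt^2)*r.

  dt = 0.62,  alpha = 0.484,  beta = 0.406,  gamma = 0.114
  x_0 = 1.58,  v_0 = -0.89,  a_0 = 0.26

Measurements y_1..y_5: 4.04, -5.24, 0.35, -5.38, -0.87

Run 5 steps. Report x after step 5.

step 1: x_pred=1.0782  r=2.9618  x^+=2.5117  v^+=1.2107  a^+=2.0168
step 2: x_pred=3.6500  r=-8.8900  x^+=-0.6528  v^+=-3.3604  a^+=-3.2562
step 3: x_pred=-3.3621  r=3.7121  x^+=-1.5654  v^+=-2.9484  a^+=-1.0544
step 4: x_pred=-3.5961  r=-1.7839  x^+=-4.4595  v^+=-4.7703  a^+=-2.1125
step 5: x_pred=-7.8231  r=6.9531  x^+=-4.4578  v^+=-1.5269  a^+=2.0116

x_post = -4.4578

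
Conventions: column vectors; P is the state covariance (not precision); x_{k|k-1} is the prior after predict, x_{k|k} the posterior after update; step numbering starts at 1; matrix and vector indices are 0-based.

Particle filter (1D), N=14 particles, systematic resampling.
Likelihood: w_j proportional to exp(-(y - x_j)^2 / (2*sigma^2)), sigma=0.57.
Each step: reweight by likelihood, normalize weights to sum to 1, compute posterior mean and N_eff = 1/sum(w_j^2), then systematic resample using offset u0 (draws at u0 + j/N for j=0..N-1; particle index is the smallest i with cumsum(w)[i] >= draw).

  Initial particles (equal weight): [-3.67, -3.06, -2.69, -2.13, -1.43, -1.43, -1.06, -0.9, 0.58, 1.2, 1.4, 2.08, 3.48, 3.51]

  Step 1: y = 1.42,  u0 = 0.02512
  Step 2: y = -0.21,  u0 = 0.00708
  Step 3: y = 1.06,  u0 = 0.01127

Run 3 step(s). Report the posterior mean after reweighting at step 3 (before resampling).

post_mean = 0.8115

step 1: w=[0.0000, 0.0000, 0.0000, 0.0000, 0.0000, 0.0000, 0.0000, 0.0001, 0.1215, 0.3339, 0.3595, 0.1840, 0.0005, 0.0004]  mean=1.3605  Neff=3.4557  idx=[8, 8, 9, 9, 9, 9, 9, 10, 10, 10, 10, 10, 11, 11]
step 2: w=[0.3501, 0.3501, 0.0429, 0.0429, 0.0429, 0.0429, 0.0429, 0.0169, 0.0169, 0.0169, 0.0169, 0.0169, 0.0003, 0.0003]  mean=0.7833  Neff=3.9097  idx=[0, 0, 0, 0, 0, 1, 1, 1, 1, 1, 2, 4, 5, 8]
step 3: w=[0.0652, 0.0652, 0.0652, 0.0652, 0.0652, 0.0652, 0.0652, 0.0652, 0.0652, 0.0652, 0.0902, 0.0902, 0.0902, 0.0778]  mean=0.8115  Neff=13.7153  idx=[0, 1, 2, 3, 4, 5, 6, 7, 8, 10, 10, 11, 12, 13]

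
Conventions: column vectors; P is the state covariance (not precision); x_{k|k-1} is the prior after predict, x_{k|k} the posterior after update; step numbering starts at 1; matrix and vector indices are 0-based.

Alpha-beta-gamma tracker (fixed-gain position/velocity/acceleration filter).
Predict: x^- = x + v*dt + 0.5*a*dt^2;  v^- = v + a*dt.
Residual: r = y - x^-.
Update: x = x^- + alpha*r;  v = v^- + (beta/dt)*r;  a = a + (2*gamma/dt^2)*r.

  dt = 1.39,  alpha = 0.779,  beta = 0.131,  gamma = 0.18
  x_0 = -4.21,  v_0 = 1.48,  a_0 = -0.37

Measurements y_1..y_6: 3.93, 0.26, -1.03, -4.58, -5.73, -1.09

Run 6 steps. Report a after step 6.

step 1: x_pred=-2.5102  r=6.4402  x^+=2.5067  v^+=1.5727  a^+=0.8300
step 2: x_pred=5.4945  r=-5.2345  x^+=1.4168  v^+=2.2330  a^+=-0.1453
step 3: x_pred=4.3803  r=-5.4103  x^+=0.1657  v^+=1.5211  a^+=-1.1534
step 4: x_pred=1.1657  r=-5.7457  x^+=-3.3102  v^+=-0.6237  a^+=-2.2240
step 5: x_pred=-6.3256  r=0.5956  x^+=-5.8616  v^+=-3.6589  a^+=-2.1130
step 6: x_pred=-12.9888  r=11.8988  x^+=-3.7196  v^+=-5.4746  a^+=0.1040

a_post = 0.1040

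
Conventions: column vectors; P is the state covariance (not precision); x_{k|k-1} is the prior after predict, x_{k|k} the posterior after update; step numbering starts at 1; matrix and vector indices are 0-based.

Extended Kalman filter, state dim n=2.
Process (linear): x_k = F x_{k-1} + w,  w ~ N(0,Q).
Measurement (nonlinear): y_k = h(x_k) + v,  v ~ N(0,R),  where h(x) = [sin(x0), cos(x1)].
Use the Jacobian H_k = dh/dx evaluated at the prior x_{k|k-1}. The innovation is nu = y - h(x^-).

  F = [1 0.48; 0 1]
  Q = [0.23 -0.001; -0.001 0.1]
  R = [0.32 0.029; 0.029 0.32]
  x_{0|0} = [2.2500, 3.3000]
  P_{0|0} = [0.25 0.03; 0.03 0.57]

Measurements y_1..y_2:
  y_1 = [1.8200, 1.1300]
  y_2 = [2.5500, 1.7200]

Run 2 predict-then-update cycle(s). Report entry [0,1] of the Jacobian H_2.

H_jac[0,1] = 0.0000

step 1: x^-=[3.8340, 3.3000]  P^-=[0.6401 0.3026; 0.3026 0.6700]  H_jac=[-0.7697 0.0000; 0.0000 0.1577]  S=[0.6992 -0.0077; -0.0077 0.3367]  K=[-0.7032 0.1256; -0.3297 0.3063]  nu=[2.4584, 2.1175]  x^+=[2.3711, 3.1381]  P^+=[0.2876 0.1255; 0.1255 0.5608]
step 2: x^-=[3.8774, 3.1381]  P^-=[0.7674 0.3937; 0.3937 0.6608]  H_jac=[-0.7413 0.0000; 0.0000 -0.0035]  S=[0.7416 0.0300; 0.0300 0.3200]  K=[-0.7697 0.0679; -0.3947 0.0299]  nu=[3.2212, 2.7200]  x^+=[1.5828, 1.9479]  P^+=[0.3296 0.1692; 0.1692 0.5457]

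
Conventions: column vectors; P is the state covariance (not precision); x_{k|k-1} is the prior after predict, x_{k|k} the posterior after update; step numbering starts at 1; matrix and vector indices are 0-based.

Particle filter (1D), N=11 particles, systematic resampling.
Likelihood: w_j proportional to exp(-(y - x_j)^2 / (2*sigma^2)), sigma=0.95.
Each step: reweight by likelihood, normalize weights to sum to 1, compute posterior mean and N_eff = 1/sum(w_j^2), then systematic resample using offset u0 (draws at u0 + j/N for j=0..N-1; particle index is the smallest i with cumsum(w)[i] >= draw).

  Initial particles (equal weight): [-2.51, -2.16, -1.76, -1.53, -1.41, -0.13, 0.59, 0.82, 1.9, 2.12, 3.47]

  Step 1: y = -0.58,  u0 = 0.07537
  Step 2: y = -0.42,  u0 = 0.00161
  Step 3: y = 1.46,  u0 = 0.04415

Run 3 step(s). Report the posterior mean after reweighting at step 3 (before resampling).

step 1: w=[0.0327, 0.0646, 0.1192, 0.1563, 0.1760, 0.2304, 0.1207, 0.0870, 0.0085, 0.0045, 0.0000]  mean=-0.7802  Neff=6.6600  idx=[1, 2, 3, 3, 4, 4, 5, 5, 6, 6, 7]
step 2: w=[0.0301, 0.0596, 0.0815, 0.0815, 0.0937, 0.0937, 0.1539, 0.1539, 0.0916, 0.0916, 0.0688]  mean=-0.5591  Neff=9.5966  idx=[0, 2, 3, 4, 5, 6, 6, 7, 7, 8, 9]
step 3: w=[0.0003, 0.0030, 0.0030, 0.0045, 0.0045, 0.1055, 0.1055, 0.1055, 0.1055, 0.2814, 0.2814]  mean=0.2547  Neff=4.9276  idx=[5, 6, 6, 7, 8, 9, 9, 9, 10, 10, 10]

post_mean = 0.2547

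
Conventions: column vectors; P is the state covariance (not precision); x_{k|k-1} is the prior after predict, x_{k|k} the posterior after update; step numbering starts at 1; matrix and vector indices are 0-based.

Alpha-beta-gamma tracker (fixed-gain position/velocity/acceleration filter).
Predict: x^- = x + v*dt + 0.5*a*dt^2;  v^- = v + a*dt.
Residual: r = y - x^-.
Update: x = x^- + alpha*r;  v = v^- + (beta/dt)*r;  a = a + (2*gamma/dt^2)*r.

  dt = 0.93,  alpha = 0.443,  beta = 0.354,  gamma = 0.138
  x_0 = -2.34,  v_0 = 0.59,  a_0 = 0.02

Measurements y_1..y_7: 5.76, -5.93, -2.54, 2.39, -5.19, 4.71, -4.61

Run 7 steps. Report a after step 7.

a_post = 1.3336

step 1: x_pred=-1.7827  r=7.5427  x^+=1.5587  v^+=3.4797  a^+=2.4270
step 2: x_pred=5.8444  r=-11.7744  x^+=0.6283  v^+=1.2549  a^+=-1.3304
step 3: x_pred=1.2200  r=-3.7600  x^+=-0.4457  v^+=-1.4136  a^+=-2.5303
step 4: x_pred=-2.8545  r=5.2445  x^+=-0.5312  v^+=-1.7705  a^+=-0.8567
step 5: x_pred=-2.5482  r=-2.6418  x^+=-3.7185  v^+=-3.5727  a^+=-1.6997
step 6: x_pred=-7.7762  r=12.4862  x^+=-2.2448  v^+=-0.4006  a^+=2.2848
step 7: x_pred=-1.6294  r=-2.9806  x^+=-2.9498  v^+=0.5897  a^+=1.3336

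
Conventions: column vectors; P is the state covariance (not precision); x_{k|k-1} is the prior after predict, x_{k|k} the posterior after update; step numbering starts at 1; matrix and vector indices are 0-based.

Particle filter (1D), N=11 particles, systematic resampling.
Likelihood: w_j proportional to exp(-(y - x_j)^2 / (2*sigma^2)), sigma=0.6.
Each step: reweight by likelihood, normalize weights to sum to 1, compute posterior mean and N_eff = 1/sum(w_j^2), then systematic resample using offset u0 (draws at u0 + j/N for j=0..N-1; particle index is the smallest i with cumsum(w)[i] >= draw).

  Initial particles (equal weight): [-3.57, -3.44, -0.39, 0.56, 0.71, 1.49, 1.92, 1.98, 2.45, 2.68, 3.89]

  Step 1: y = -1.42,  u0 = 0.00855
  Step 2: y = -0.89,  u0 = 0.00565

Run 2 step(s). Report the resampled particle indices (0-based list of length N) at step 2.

resampled_idx = [1, 1, 2, 3, 4, 5, 6, 7, 8, 9, 10]

step 1: w=[0.0068, 0.0144, 0.9532, 0.0180, 0.0076, 0.0000, 0.0000, 0.0000, 0.0000, 0.0000, 0.0000]  mean=-0.4299  Neff=1.0998  idx=[1, 2, 2, 2, 2, 2, 2, 2, 2, 2, 2]
step 2: w=[0.0000, 0.1000, 0.1000, 0.1000, 0.1000, 0.1000, 0.1000, 0.1000, 0.1000, 0.1000, 0.1000]  mean=-0.3901  Neff=10.0003  idx=[1, 1, 2, 3, 4, 5, 6, 7, 8, 9, 10]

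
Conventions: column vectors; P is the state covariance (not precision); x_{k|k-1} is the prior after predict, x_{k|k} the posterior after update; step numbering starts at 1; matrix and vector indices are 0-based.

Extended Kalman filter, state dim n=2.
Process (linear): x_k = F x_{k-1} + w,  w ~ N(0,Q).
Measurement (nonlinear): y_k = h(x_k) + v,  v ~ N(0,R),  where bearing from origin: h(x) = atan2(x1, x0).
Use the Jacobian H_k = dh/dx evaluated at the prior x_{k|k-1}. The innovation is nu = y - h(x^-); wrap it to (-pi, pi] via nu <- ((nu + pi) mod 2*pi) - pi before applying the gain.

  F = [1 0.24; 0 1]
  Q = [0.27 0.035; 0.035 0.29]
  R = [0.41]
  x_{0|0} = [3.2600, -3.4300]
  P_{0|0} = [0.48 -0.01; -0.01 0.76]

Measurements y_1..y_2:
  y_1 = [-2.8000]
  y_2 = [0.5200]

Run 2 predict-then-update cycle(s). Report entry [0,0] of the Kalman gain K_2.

K[0,0] = 0.5744

step 1: x^-=[2.4368, -3.4300]  P^-=[0.7890 0.2074; 0.2074 1.0500]  H_jac=[0.1938 0.1376]  S=[0.4706]  K=[0.3855; 0.3925]  nu=[-1.8469]  x^+=[1.7248, -4.1550]  P^+=[0.7190 0.1362; 0.1362 0.9775]
step 2: x^-=[0.7276, -4.1550]  P^-=[1.1107 0.4058; 0.4058 1.2675]  H_jac=[0.2335 0.0409]  S=[0.4804]  K=[0.5744; 0.3051]  nu=[1.9174]  x^+=[1.8290, -3.5699]  P^+=[0.9522 0.3216; 0.3216 1.2228]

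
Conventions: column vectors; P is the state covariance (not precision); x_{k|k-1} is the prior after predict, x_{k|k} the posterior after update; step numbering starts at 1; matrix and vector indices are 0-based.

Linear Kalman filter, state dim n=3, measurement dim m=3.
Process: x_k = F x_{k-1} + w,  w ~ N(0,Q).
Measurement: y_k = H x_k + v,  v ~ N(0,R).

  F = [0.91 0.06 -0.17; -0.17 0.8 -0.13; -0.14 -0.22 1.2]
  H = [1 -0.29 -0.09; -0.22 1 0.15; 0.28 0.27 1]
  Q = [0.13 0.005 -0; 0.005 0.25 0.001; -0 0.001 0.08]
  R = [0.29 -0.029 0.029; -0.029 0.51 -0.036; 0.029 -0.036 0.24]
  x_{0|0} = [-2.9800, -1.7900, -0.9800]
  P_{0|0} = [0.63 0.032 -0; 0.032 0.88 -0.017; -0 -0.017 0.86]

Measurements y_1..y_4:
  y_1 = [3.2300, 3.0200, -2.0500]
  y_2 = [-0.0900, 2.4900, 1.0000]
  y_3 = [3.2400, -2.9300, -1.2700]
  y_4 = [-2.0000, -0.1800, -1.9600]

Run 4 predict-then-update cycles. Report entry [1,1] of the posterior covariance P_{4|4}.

step 1: x^-=[-2.6526, -0.7980, -0.3650]  P^-=[0.6836 -0.0058 -0.2759; -0.0058 0.8408 -0.2922; -0.2759 -0.2922 1.3843]  S=[1.0933 -0.4559 -0.1482; -0.4559 1.3481 0.1003; -0.1482 0.1003 1.4260]  K=[0.6856 0.0849 0.0049; 0.0392 0.6117 -0.0858; -0.2417 -0.1625 0.8476]  nu=[5.6183, 3.2892, -0.7268]  x^+=[1.4751, 1.4967, -2.8733]  P^+=[0.2139 0.0798 -0.0635; 0.0798 0.3555 -0.1598; -0.0635 -0.1598 0.2632]
step 2: x^-=[1.9206, 1.3202, -3.9838]  P^-=[0.3477 0.0807 -0.1906; 0.0807 0.4969 -0.2497; -0.1906 -0.2497 0.5910]  S=[0.6587 -0.1707 -0.0578; -0.1707 0.9391 -0.0427; -0.0578 -0.0427 0.6651]  K=[0.5309 0.0680 -0.0569; 0.0518 0.4749 -0.1047; -0.2367 -0.1391 0.6775]  nu=[-1.9863, 2.1899, 4.0896]  x^+=[0.7823, 1.8289, -1.0476]  P^+=[0.1640 0.0671 -0.0647; 0.0671 0.2795 -0.1350; -0.0647 -0.1350 0.2153]
step 3: x^-=[0.9997, 1.4663, -1.7690]  P^-=[0.3031 0.0712 -0.1695; 0.0712 0.4442 -0.2043; -0.1695 -0.2043 0.5040]  S=[0.6131 -0.1571 -0.0538; -0.1571 0.8988 -0.0258; -0.0538 -0.0258 0.6056]  K=[0.4960 0.0616 -0.0613; 0.0434 0.4479 -0.0834; -0.2295 -0.1235 0.6370]  nu=[2.5064, -3.9111, -0.1769]  x^+=[2.0127, -0.1618, -1.9738]  P^+=[0.1527 0.0622 -0.0621; 0.0622 0.2623 -0.1231; -0.0621 -0.1231 0.2013]
step 4: x^-=[2.1573, -0.2150, -2.6147]  P^-=[0.2917 0.0663 -0.1597; 0.0663 0.4317 -0.1878; -0.1597 -0.1878 0.4753]  S=[0.6024 -0.1563 -0.0500; -0.1563 0.8915 -0.0184; -0.0500 -0.0184 0.5888]  K=[0.4868 0.0596 -0.0589; 0.0389 0.4416 -0.0723; -0.2246 -0.1177 0.6223]  nu=[-4.4550, 0.9019, 0.1087]  x^+=[0.0358, 0.0021, -1.6527]  P^+=[0.1498 0.0604 -0.0604; 0.0604 0.2578 -0.1186; -0.0604 -0.1186 0.1960]

P_post[1,1] = 0.2578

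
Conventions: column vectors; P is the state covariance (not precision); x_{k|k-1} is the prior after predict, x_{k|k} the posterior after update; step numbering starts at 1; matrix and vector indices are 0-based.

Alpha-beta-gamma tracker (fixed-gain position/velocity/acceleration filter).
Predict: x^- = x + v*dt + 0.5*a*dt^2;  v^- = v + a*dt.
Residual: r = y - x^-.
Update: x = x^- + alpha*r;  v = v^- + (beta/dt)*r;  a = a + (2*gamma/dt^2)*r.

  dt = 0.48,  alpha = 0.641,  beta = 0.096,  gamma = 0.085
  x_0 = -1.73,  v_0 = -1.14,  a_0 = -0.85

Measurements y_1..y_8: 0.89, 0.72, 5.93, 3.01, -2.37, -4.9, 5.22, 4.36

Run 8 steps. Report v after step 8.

v_post = -1.4298

step 1: x_pred=-2.3751  r=3.2651  x^+=-0.2822  v^+=-0.8950  a^+=1.5592
step 2: x_pred=-0.5322  r=1.2522  x^+=0.2705  v^+=0.1039  a^+=2.4831
step 3: x_pred=0.6064  r=5.3236  x^+=4.0188  v^+=2.3604  a^+=6.4111
step 4: x_pred=5.8904  r=-2.8804  x^+=4.0441  v^+=4.8617  a^+=4.2858
step 5: x_pred=6.8714  r=-9.2414  x^+=0.9477  v^+=5.0706  a^+=-2.5329
step 6: x_pred=3.0897  r=-7.9897  x^+=-2.0317  v^+=2.2568  a^+=-8.4282
step 7: x_pred=-1.9193  r=7.1393  x^+=2.6570  v^+=-0.3608  a^+=-3.1604
step 8: x_pred=2.1197  r=2.2403  x^+=3.5557  v^+=-1.4298  a^+=-1.5074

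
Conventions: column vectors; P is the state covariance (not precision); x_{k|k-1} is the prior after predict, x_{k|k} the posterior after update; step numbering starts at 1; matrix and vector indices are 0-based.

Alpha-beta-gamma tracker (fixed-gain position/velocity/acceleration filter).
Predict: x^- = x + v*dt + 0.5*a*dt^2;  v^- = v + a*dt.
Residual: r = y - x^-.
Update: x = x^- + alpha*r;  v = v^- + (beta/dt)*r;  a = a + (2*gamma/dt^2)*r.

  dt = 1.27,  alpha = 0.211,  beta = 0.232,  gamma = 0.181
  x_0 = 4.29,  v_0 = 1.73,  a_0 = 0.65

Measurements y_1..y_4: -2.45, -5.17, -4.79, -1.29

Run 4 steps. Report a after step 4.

a_post = -0.3704

step 1: x_pred=7.0113  r=-9.4613  x^+=5.0150  v^+=0.8271  a^+=-1.4735
step 2: x_pred=4.8771  r=-10.0471  x^+=2.7572  v^+=-2.8796  a^+=-3.7285
step 3: x_pred=-3.9067  r=-0.8833  x^+=-4.0931  v^+=-7.7761  a^+=-3.9267
step 4: x_pred=-17.1354  r=15.8454  x^+=-13.7921  v^+=-9.8684  a^+=-0.3704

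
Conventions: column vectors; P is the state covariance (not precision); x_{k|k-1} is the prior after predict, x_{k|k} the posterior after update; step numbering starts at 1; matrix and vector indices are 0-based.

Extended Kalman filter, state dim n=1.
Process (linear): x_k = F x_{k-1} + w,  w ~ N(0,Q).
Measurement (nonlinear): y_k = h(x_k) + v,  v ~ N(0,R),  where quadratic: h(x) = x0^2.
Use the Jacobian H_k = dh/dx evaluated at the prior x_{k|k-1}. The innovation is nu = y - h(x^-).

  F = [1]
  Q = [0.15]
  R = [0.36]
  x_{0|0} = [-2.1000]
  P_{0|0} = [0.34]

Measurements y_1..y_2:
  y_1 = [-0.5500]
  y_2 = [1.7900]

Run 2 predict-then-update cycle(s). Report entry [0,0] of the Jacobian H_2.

step 1: x^-=[-2.1000]  P^-=[0.4900]  H_jac=[-4.2000]  S=[9.0036]  K=[-0.2286]  nu=[-4.9600]  x^+=[-0.9663]  P^+=[0.0196]
step 2: x^-=[-0.9663]  P^-=[0.1696]  H_jac=[-1.9325]  S=[0.9934]  K=[-0.3299]  nu=[0.8563]  x^+=[-1.2488]  P^+=[0.0615]

H_jac[0,0] = -1.9325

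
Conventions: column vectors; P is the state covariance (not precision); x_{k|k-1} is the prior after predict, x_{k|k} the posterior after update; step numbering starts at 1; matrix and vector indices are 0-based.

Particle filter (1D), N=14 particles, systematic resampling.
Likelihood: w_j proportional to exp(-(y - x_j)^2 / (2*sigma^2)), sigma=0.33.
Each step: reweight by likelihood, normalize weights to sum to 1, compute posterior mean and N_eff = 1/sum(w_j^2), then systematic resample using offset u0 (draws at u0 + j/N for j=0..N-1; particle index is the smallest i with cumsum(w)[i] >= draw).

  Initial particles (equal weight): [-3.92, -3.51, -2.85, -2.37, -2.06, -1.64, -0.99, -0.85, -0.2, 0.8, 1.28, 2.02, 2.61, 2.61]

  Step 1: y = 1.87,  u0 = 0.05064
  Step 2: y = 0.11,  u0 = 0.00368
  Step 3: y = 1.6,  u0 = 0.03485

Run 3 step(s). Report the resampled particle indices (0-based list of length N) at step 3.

step 1: w=[0.0000, 0.0000, 0.0000, 0.0000, 0.0000, 0.0000, 0.0000, 0.0000, 0.0000, 0.0041, 0.1591, 0.7095, 0.0637, 0.0637]  mean=1.9724  Neff=1.8629  idx=[10, 10, 11, 11, 11, 11, 11, 11, 11, 11, 11, 11, 12, 13]
step 2: w=[0.4999, 0.4999, 0.0000, 0.0000, 0.0000, 0.0000, 0.0000, 0.0000, 0.0000, 0.0000, 0.0000, 0.0000, 0.0000, 0.0000]  mean=1.2801  Neff=2.0006  idx=[0, 0, 0, 0, 0, 0, 0, 1, 1, 1, 1, 1, 1, 1]
step 3: w=[0.0714, 0.0714, 0.0714, 0.0714, 0.0714, 0.0714, 0.0714, 0.0714, 0.0714, 0.0714, 0.0714, 0.0714, 0.0714, 0.0714]  mean=1.2800  Neff=14.0000  idx=[0, 1, 2, 3, 4, 5, 6, 7, 8, 9, 10, 11, 12, 13]

resampled_idx = [0, 1, 2, 3, 4, 5, 6, 7, 8, 9, 10, 11, 12, 13]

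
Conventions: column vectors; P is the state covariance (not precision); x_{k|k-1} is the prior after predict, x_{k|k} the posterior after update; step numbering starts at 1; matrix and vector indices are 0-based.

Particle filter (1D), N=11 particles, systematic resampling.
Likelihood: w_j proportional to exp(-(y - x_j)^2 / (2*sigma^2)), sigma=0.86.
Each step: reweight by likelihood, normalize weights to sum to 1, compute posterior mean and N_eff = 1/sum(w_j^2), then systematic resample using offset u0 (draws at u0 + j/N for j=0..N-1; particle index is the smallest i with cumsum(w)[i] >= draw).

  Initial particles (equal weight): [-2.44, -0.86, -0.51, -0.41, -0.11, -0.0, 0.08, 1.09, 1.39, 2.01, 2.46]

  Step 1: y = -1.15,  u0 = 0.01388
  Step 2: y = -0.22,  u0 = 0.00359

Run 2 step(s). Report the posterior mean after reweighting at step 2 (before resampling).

step 1: w=[0.0808, 0.2353, 0.1888, 0.1720, 0.1199, 0.1018, 0.0895, 0.0084, 0.0032, 0.0003, 0.0000]  mean=-0.5582  Neff=6.2525  idx=[0, 1, 1, 1, 2, 2, 3, 3, 4, 5, 6]
step 2: w=[0.0039, 0.0838, 0.0838, 0.0838, 0.1044, 0.1044, 0.1078, 0.1078, 0.1096, 0.1069, 0.1040]  mean=-0.4243  Neff=9.9668  idx=[0, 2, 3, 4, 5, 5, 6, 7, 8, 9, 10]

post_mean = -0.4243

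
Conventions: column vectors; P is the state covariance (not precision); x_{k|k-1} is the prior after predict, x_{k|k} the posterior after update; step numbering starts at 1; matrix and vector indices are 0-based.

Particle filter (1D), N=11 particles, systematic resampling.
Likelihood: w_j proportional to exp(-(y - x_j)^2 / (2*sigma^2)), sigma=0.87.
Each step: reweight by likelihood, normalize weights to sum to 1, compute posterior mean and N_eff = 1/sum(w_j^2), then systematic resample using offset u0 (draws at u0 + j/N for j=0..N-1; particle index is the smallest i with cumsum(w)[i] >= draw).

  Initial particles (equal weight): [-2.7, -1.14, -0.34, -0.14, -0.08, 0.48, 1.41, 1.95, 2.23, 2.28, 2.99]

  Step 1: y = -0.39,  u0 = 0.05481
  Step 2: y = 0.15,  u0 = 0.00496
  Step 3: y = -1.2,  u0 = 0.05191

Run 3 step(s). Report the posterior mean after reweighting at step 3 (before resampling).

post_mean = -0.3478

step 1: w=[0.0067, 0.1572, 0.2276, 0.2187, 0.2139, 0.1383, 0.0268, 0.0061, 0.0024, 0.0021, 0.0001]  mean=-0.1959  Neff=5.2617  idx=[1, 1, 2, 2, 3, 3, 3, 4, 4, 5, 6]
step 2: w=[0.0395, 0.0395, 0.1013, 0.1013, 0.1123, 0.1123, 0.1123, 0.1146, 0.1146, 0.1105, 0.0416]  mean=-0.1129  Neff=9.8312  idx=[0, 2, 3, 3, 4, 5, 6, 7, 7, 8, 9]
step 3: w=[0.1741, 0.1070, 0.1070, 0.1070, 0.0831, 0.0831, 0.0831, 0.0762, 0.0762, 0.0762, 0.0270]  mean=-0.3478  Neff=9.6600  idx=[0, 0, 1, 2, 3, 4, 5, 6, 7, 8, 9]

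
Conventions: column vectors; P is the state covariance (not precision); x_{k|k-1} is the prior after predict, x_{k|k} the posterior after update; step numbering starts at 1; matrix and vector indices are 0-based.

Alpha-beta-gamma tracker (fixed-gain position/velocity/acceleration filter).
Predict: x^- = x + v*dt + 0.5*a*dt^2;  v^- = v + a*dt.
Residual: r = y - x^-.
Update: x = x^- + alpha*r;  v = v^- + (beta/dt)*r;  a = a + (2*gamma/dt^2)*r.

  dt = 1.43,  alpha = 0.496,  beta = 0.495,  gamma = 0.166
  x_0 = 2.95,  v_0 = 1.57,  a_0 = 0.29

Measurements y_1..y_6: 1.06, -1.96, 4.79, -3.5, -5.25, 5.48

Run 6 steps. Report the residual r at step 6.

resid = 14.6960

step 1: x_pred=5.4916  r=-4.4316  x^+=3.2935  v^+=0.4507  a^+=-0.4295
step 2: x_pred=3.4989  r=-5.4589  x^+=0.7913  v^+=-2.0531  a^+=-1.3158
step 3: x_pred=-3.4900  r=8.2800  x^+=0.6169  v^+=-1.0685  a^+=0.0285
step 4: x_pred=-0.8819  r=-2.6181  x^+=-2.1805  v^+=-1.9340  a^+=-0.3965
step 5: x_pred=-5.3515  r=0.1015  x^+=-5.3012  v^+=-2.4659  a^+=-0.3801
step 6: x_pred=-9.2160  r=14.6960  x^+=-1.9268  v^+=2.0777  a^+=2.0059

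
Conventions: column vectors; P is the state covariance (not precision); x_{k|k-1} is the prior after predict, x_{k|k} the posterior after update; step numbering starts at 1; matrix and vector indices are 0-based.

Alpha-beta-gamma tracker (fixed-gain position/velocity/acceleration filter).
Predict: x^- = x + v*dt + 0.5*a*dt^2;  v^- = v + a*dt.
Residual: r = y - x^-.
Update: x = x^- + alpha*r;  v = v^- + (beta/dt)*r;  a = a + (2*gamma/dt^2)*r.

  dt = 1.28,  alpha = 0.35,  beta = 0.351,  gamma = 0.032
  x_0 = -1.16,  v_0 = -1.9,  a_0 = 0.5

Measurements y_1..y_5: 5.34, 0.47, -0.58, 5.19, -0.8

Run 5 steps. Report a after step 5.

step 1: x_pred=-3.1824  r=8.5224  x^+=-0.1996  v^+=1.0770  a^+=0.8329
step 2: x_pred=1.8613  r=-1.3913  x^+=1.3744  v^+=1.7616  a^+=0.7786
step 3: x_pred=4.2670  r=-4.8470  x^+=2.5705  v^+=1.4290  a^+=0.5892
step 4: x_pred=4.8824  r=0.3076  x^+=4.9900  v^+=2.2676  a^+=0.6012
step 5: x_pred=8.3851  r=-9.1851  x^+=5.1703  v^+=0.5184  a^+=0.2424

a_post = 0.2424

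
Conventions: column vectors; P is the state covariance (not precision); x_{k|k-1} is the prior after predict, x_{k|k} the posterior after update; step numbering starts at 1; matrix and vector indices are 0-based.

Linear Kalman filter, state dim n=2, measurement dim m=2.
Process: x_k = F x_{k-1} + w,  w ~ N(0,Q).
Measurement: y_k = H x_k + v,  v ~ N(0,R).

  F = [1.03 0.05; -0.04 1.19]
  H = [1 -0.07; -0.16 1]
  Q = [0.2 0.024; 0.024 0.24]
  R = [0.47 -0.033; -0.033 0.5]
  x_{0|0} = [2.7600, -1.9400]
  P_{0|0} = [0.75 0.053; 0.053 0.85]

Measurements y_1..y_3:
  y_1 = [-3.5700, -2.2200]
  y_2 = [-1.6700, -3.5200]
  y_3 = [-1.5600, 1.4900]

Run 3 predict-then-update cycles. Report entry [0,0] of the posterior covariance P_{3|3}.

P_post[0,0] = 0.2387

step 1: x^-=[2.7458, -2.4190]  P^-=[1.0033 0.1085; 0.1085 1.4398]  S=[1.4651 -0.1846; -0.1846 1.9308]  K=[0.6844 0.0385; 0.0993 0.7462]  nu=[-6.4851, 0.6383]  x^+=[-1.6682, -2.5866]  P^+=[0.3238 0.0485; 0.0485 0.3776]
step 2: x^-=[-1.8476, -3.0113]  P^-=[0.5495 0.0924; 0.0924 0.7706]  S=[1.0103 -0.0814; -0.0814 1.2551]  K=[0.5406 0.0387; 0.0871 0.6078]  nu=[-0.0332, -0.8043]  x^+=[-1.8966, -3.5031]  P^+=[0.2558 0.0424; 0.0424 0.3078]
step 3: x^-=[-2.1287, -4.0928]  P^-=[0.4765 0.0837; 0.0837 0.6723]  S=[0.9381 -0.0717; -0.0717 1.1577]  K=[0.5046 0.0377; 0.0829 0.5743]  nu=[0.2822, 5.2422]  x^+=[-1.7888, -1.0589]  P^+=[0.2387 0.0404; 0.0404 0.2909]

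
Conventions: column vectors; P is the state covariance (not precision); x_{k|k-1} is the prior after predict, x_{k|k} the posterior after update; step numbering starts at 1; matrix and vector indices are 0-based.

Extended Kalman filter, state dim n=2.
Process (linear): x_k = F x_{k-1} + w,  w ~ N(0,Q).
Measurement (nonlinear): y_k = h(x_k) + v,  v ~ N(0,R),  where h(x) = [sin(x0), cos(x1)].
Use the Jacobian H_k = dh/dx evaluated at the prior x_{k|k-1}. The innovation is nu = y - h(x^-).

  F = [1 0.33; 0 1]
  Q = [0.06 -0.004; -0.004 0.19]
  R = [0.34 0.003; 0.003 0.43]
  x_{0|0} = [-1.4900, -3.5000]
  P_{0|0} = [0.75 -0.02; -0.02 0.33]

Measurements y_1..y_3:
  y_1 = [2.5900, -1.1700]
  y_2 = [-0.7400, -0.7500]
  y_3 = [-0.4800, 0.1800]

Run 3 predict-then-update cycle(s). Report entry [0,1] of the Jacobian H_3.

H_jac[0,1] = 0.0000

step 1: x^-=[-2.6450, -3.5000]  P^-=[0.8327 0.0849; 0.0849 0.5200]  H_jac=[-0.8792 0.0000; 0.0000 -0.3508]  S=[0.9837 0.0292; 0.0292 0.4940]  K=[-0.7438 -0.0163; -0.0650 -0.3654]  nu=[3.0664, -0.2335]  x^+=[-4.9220, -3.6141]  P^+=[0.2877 0.0264; 0.0264 0.4485]
step 2: x^-=[-6.1146, -3.6141]  P^-=[0.4139 0.1704; 0.1704 0.6385]  H_jac=[0.9858 0.0000; 0.0000 -0.4551]  S=[0.7423 -0.0735; -0.0735 0.5623]  K=[0.5431 -0.0670; 0.1775 -0.4936]  nu=[-0.9078, 0.1404]  x^+=[-6.6171, -3.8445]  P^+=[0.1871 0.0597; 0.0597 0.4652]
step 3: x^-=[-7.8857, -3.8445]  P^-=[0.3372 0.2092; 0.2092 0.6552]  H_jac=[-0.0318 0.0000; 0.0000 -0.6464]  S=[0.3403 0.0073; 0.0073 0.7038]  K=[-0.0273 -0.1919; -0.0066 -0.6018]  nu=[0.5195, 0.9430]  x^+=[-8.0809, -4.4154]  P^+=[0.3109 0.1278; 0.1278 0.4003]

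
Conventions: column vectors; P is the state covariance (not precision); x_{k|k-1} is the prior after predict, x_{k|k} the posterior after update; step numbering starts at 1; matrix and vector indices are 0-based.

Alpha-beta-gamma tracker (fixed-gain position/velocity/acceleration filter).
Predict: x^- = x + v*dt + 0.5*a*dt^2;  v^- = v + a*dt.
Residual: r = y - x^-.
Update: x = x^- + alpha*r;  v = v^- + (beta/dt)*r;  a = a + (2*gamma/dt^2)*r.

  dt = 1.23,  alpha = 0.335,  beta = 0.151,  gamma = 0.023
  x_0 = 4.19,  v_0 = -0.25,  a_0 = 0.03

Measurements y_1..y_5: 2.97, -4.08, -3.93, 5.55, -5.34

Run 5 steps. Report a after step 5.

step 1: x_pred=3.9052  r=-0.9352  x^+=3.5919  v^+=-0.3279  a^+=0.0016
step 2: x_pred=3.1898  r=-7.2698  x^+=0.7544  v^+=-1.2184  a^+=-0.2195
step 3: x_pred=-0.9103  r=-3.0197  x^+=-1.9219  v^+=-1.8591  a^+=-0.3113
step 4: x_pred=-4.4441  r=9.9941  x^+=-1.0961  v^+=-1.0151  a^+=-0.0074
step 5: x_pred=-2.3502  r=-2.9898  x^+=-3.3518  v^+=-1.3912  a^+=-0.0983

a_post = -0.0983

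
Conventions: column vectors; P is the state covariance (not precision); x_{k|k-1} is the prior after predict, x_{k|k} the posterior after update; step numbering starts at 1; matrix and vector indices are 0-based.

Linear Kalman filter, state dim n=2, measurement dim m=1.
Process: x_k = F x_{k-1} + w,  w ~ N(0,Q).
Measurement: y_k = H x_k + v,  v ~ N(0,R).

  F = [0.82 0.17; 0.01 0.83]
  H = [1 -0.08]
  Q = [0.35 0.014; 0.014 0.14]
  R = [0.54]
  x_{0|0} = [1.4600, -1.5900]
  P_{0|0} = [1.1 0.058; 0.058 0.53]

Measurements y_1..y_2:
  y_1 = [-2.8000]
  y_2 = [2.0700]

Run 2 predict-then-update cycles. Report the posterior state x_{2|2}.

x_post = [0.3126, -0.9833]

step 1: x^-=[0.9269, -1.3051]  P^-=[1.1211 0.1374; 0.1374 0.5062]  S=[1.6424]  K=[0.6759; 0.0590]  nu=[-3.8313]  x^+=[-1.6628, -1.5311]  P^+=[0.3708 0.0719; 0.0719 0.5005]
step 2: x^-=[-1.6238, -1.2874]  P^-=[0.6338 0.1367; 0.1367 0.4860]  S=[1.1550]  K=[0.5393; 0.0847]  nu=[3.5908]  x^+=[0.3126, -0.9833]  P^+=[0.2979 0.0840; 0.0840 0.4777]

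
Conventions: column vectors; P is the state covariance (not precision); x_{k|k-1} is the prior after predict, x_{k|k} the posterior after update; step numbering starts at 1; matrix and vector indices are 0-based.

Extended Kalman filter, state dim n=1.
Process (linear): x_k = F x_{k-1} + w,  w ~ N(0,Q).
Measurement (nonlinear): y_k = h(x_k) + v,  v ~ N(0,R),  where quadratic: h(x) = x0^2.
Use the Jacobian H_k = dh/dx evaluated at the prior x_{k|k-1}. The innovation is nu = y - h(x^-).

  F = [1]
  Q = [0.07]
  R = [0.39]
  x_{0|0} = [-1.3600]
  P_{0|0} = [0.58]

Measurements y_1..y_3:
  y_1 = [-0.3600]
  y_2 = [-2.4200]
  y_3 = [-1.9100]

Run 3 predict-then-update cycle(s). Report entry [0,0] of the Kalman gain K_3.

K[0,0] = 0.0797

step 1: x^-=[-1.3600]  P^-=[0.6500]  H_jac=[-2.7200]  S=[5.1990]  K=[-0.3401]  nu=[-2.2096]  x^+=[-0.6086]  P^+=[0.0488]
step 2: x^-=[-0.6086]  P^-=[0.1188]  H_jac=[-1.2172]  S=[0.5659]  K=[-0.2554]  nu=[-2.7904]  x^+=[0.1041]  P^+=[0.0818]
step 3: x^-=[0.1041]  P^-=[0.1518]  H_jac=[0.2082]  S=[0.3966]  K=[0.0797]  nu=[-1.9208]  x^+=[-0.0490]  P^+=[0.1493]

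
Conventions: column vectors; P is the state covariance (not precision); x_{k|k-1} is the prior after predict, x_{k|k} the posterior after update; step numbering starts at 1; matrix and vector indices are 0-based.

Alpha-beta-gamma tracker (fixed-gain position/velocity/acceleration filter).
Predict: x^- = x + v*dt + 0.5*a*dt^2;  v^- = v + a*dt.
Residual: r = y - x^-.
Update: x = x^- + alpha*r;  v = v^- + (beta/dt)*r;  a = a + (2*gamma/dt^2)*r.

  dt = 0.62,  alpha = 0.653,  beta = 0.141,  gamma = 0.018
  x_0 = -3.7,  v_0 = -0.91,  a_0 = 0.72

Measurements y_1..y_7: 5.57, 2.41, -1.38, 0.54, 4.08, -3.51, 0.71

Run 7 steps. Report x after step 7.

x_post = 0.6959

step 1: x_pred=-4.1258  r=9.6958  x^+=2.2056  v^+=1.7414  a^+=1.6280
step 2: x_pred=3.5981  r=-1.1881  x^+=2.8223  v^+=2.4806  a^+=1.5168
step 3: x_pred=4.6518  r=-6.0318  x^+=0.7130  v^+=2.0492  a^+=0.9519
step 4: x_pred=2.1665  r=-1.6265  x^+=1.1044  v^+=2.2695  a^+=0.7995
step 5: x_pred=2.6652  r=1.4148  x^+=3.5891  v^+=3.0870  a^+=0.9321
step 6: x_pred=5.6821  r=-9.1921  x^+=-0.3203  v^+=1.5744  a^+=0.0712
step 7: x_pred=0.6695  r=0.0405  x^+=0.6959  v^+=1.6277  a^+=0.0750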